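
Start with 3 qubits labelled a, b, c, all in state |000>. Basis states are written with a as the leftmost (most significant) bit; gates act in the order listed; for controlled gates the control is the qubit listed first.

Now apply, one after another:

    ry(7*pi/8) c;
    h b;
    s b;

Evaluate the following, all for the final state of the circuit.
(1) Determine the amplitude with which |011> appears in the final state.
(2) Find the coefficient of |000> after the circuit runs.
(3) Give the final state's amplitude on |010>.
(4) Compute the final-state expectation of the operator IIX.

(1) The final state's coefficient on |011> equals sqrt(2)*I*cos(pi/16)/2.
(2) |000> carries amplitude sqrt(2)*sin(pi/16)/2 in the final state.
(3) |010> carries amplitude sqrt(2)*I*sin(pi/16)/2 in the final state.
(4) In the final state, IIX has expectation sqrt(2 - sqrt(2))/2.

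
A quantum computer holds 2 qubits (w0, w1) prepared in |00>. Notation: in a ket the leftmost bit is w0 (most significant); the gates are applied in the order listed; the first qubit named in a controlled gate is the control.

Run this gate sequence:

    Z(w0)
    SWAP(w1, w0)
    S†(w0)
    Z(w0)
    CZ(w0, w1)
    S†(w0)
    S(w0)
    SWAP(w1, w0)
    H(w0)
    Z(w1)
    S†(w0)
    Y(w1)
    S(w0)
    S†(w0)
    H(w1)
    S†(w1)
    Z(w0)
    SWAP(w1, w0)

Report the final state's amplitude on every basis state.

After the circuit, the state carries amplitude I/2 on |00>, -1/2 on |01>, -1/2 on |10>, -I/2 on |11>.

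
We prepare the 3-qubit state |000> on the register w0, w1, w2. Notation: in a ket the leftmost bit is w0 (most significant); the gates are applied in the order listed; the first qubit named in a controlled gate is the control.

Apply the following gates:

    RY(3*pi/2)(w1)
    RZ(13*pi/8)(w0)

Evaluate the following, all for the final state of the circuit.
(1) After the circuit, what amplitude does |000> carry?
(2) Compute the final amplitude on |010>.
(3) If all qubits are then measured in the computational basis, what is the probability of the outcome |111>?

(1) The final state's coefficient on |000> equals sqrt(2)*exp(3*I*pi/16)/2.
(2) The final state's coefficient on |010> equals -sqrt(2)*exp(3*I*pi/16)/2.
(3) Outcome |111> occurs with probability 0.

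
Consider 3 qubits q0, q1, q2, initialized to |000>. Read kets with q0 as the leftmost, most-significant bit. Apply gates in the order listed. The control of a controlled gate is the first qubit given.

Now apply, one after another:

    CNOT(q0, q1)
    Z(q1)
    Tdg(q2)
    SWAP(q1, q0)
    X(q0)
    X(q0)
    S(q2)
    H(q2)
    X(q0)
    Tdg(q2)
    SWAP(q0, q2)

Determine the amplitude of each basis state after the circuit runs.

The final amplitudes are sqrt(2)/2 on |001>, -sqrt(2)*exp(3*I*pi/4)/2 on |101>, and 0 on every other basis state. Key observation: steps 5-6 multiply out to the identity, so the circuit reduces to the remaining gates.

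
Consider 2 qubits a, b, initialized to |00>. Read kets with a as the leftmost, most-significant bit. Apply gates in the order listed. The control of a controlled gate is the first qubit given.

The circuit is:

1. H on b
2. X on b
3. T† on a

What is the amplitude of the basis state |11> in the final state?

The final state's coefficient on |11> equals 0.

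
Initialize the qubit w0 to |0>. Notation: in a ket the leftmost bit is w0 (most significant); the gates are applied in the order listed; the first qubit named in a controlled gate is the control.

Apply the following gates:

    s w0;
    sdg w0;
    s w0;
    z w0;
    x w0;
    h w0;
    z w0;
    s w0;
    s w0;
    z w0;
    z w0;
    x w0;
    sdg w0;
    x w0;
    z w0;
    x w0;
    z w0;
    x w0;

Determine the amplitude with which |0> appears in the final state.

The final state's coefficient on |0> equals sqrt(2)*I/2.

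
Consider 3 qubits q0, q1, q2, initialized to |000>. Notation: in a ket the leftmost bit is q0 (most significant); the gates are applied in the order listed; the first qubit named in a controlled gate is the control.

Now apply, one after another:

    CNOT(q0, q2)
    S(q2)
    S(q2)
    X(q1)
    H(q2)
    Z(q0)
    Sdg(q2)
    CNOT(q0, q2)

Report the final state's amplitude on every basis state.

The resulting statevector has amplitude sqrt(2)/2 on |010>, -sqrt(2)*I/2 on |011>, and 0 on every other basis state.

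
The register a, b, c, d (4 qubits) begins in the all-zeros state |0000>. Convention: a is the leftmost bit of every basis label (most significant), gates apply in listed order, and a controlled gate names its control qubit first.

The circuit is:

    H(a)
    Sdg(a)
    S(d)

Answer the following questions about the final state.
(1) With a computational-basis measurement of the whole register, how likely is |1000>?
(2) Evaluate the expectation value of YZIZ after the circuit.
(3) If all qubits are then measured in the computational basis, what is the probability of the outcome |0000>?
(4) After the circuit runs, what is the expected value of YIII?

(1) Outcome |1000> occurs with probability 1/2.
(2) The expectation value of YZIZ is -1.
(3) The probability of measuring |0000> is 1/2.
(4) The observable YIII averages to -1.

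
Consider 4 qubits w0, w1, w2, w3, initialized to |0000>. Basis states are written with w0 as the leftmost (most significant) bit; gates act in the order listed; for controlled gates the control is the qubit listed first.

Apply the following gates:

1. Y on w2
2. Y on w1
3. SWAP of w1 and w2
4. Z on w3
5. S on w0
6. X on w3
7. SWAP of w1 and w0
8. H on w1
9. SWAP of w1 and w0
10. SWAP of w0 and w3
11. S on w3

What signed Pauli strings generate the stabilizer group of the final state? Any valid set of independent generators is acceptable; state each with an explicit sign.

The final state is stabilized by the group generated by +IIIY, -ZIII, -IZII, -IIZI; other independent generating sets are equally valid.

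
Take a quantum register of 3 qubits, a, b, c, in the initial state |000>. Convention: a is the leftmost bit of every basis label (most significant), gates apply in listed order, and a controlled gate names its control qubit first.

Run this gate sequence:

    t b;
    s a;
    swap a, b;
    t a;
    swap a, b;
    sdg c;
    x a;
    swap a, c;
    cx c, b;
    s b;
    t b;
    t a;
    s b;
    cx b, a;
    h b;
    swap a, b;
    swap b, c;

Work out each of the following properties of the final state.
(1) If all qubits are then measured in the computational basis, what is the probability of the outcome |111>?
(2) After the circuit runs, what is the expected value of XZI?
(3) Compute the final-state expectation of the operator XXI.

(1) A full measurement returns |111> with probability 1/2.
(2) The observable XZI averages to 1.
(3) In the final state, XXI has expectation 0.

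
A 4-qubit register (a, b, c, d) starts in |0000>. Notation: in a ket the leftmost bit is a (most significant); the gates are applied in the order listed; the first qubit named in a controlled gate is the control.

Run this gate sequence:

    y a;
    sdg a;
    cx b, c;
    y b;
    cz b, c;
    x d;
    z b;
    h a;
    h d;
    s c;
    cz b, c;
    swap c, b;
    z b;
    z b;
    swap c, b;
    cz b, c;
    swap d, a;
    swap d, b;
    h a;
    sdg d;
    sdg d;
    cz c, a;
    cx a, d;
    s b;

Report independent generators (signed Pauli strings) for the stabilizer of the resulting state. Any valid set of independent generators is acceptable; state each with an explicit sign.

The stabilizer group can be generated by -IYII, -ZIII, +IIZI, +IIIZ, among other valid generating sets. Key observation: gates 11-16 undo each other exactly, leaving only the rest of the circuit to track.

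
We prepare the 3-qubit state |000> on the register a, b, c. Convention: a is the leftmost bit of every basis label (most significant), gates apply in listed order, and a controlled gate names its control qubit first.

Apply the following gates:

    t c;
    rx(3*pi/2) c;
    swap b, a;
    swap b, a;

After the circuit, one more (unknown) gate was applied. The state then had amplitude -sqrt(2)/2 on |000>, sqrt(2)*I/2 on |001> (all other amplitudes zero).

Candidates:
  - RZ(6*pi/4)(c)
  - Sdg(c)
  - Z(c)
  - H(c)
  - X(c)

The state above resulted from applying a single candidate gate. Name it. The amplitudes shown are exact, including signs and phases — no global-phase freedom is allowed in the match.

The applied gate was Z(c). Key observation: the block from step 3 through step 4 cancels to the identity and can be dropped.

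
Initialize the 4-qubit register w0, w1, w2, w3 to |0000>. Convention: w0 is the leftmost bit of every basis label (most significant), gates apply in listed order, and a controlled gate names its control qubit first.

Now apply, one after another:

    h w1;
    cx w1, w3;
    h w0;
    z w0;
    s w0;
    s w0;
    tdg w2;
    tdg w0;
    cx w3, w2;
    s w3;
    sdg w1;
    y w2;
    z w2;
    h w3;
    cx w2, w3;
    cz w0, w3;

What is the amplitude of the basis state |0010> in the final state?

The amplitude on |0010> is -sqrt(2)*I/4.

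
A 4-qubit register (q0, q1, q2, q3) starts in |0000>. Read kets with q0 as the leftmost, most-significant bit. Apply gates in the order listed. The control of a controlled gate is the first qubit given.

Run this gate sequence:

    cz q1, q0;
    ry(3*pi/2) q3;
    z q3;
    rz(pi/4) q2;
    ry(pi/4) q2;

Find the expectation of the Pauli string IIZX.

The expectation value of IIZX is sqrt(2)/2.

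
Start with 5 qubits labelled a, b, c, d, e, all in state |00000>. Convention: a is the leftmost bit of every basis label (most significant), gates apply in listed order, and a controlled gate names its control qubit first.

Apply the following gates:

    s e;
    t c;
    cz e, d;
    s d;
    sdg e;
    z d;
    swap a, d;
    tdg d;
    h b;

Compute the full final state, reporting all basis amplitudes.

The resulting statevector has amplitude sqrt(2)/2 on |00000>, sqrt(2)/2 on |01000>, and 0 on every other basis state.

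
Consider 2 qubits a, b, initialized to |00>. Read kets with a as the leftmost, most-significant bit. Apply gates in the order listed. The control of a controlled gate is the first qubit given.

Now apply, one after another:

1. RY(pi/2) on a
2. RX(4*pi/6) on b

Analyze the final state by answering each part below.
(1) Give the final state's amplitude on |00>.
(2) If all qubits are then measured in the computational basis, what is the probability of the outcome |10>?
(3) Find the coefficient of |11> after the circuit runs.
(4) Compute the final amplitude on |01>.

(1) The final state's coefficient on |00> equals sqrt(2)/4.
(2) A full measurement returns |10> with probability 1/8.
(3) The final state's coefficient on |11> equals -sqrt(6)*I/4.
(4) The final state's coefficient on |01> equals -sqrt(6)*I/4.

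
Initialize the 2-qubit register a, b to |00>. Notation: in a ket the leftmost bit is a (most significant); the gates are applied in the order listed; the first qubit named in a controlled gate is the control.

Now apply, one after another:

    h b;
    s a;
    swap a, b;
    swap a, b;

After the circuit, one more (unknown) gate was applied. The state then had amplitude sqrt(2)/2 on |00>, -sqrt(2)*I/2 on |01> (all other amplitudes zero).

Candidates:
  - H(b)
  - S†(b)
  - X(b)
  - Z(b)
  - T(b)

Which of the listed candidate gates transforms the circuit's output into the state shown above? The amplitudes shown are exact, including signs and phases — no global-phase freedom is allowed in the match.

The unique candidate consistent with the amplitudes is S†(b).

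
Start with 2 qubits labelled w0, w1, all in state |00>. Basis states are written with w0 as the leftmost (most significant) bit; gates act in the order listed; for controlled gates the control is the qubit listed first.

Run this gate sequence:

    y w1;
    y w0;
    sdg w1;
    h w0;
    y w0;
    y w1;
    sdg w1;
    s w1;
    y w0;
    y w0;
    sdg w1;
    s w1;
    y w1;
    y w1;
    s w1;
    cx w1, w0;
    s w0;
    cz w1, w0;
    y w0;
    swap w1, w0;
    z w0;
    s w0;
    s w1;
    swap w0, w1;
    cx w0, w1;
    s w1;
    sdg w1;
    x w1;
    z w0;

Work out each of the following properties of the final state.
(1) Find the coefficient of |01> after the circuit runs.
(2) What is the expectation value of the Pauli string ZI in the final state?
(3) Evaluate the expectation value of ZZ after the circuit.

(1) |01> carries amplitude sqrt(2)*I/2 in the final state. Key observation: gates 6-13 undo each other exactly, leaving only the rest of the circuit to track.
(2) In the final state, ZI has expectation 0.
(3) The observable ZZ averages to -1.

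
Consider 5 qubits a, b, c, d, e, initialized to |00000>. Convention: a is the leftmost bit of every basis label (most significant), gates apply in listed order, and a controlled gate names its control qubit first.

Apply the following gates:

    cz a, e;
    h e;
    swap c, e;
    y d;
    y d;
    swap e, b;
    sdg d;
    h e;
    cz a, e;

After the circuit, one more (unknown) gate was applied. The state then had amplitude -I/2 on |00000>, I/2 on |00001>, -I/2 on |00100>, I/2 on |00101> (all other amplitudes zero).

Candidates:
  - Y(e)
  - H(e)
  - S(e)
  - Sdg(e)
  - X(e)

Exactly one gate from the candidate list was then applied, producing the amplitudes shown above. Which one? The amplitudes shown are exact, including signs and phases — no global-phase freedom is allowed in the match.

The unique candidate consistent with the amplitudes is Y(e).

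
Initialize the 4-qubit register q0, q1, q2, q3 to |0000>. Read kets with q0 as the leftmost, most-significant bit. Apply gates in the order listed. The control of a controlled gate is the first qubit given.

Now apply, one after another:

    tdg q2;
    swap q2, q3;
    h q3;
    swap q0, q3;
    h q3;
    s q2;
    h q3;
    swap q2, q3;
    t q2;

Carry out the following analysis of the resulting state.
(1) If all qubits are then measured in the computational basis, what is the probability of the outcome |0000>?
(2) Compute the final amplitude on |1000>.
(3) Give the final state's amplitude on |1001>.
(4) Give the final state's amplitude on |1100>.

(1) Outcome |0000> occurs with probability 1/2.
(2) The amplitude on |1000> is sqrt(2)/2.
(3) The amplitude on |1001> is 0.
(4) The amplitude on |1100> is 0.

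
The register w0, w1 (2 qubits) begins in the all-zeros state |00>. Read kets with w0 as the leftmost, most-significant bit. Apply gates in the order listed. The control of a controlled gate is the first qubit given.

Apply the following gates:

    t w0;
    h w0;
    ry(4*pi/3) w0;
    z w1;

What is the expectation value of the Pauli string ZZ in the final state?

In the final state, ZZ has expectation sqrt(3)/2.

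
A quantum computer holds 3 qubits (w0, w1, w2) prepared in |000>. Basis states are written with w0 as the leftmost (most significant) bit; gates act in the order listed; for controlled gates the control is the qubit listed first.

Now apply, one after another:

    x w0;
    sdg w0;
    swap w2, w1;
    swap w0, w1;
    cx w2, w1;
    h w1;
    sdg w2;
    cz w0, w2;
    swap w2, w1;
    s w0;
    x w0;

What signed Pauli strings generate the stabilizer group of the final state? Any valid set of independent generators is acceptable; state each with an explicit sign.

One valid set of independent stabilizer generators is -IIX, -ZII, +IZI (any independent generating set of the same group is equally correct).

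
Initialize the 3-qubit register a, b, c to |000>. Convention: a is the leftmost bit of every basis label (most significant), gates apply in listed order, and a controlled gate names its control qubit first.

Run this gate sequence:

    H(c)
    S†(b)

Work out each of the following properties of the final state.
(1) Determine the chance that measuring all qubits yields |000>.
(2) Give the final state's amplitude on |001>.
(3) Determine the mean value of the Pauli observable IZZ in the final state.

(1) The probability of measuring |000> is 1/2.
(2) |001> carries amplitude sqrt(2)/2 in the final state.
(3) The observable IZZ averages to 0.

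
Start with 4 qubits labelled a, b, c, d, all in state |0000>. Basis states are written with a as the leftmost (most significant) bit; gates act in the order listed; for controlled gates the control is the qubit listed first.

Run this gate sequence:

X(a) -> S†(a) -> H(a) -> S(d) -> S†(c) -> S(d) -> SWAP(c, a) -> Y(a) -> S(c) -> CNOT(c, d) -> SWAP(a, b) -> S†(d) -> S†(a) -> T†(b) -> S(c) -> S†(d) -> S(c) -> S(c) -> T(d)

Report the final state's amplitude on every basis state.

After the circuit, the state carries amplitude -sqrt(2)*exp(3*I*pi/4)/2 on |0100>, sqrt(2)/2 on |0111>, and 0 on every other basis state.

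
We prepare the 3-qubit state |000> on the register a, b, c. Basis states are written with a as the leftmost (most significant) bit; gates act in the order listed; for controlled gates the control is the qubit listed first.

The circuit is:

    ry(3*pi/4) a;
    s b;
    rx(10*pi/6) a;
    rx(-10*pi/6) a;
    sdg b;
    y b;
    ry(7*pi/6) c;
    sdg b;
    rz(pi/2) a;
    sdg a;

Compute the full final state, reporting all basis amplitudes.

The resulting statevector has amplitude 0 on |000>, 0 on |001>, sqrt(2 - sqrt(2))*(-sqrt(2) + sqrt(6))*exp(3*I*pi/4)/8 on |010>, sqrt(2 - sqrt(2))*(-sqrt(6) - sqrt(2))*exp(3*I*pi/4)/8 on |011>, 0 on |100>, 0 on |101>, (-sqrt(2) + sqrt(6))*sqrt(sqrt(2) + 2)*exp(3*I*pi/4)/8 on |110>, sqrt(sqrt(2) + 2)*(-sqrt(6) - sqrt(2))*exp(3*I*pi/4)/8 on |111>.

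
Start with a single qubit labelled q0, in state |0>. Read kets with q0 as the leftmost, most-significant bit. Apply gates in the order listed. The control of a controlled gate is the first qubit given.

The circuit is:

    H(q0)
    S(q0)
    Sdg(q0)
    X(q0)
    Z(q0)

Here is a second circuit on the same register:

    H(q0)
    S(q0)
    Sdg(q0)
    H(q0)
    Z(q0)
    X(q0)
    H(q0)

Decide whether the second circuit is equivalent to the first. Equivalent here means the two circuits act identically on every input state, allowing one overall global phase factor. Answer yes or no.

Yes — the two circuits implement the same unitary up to a global phase.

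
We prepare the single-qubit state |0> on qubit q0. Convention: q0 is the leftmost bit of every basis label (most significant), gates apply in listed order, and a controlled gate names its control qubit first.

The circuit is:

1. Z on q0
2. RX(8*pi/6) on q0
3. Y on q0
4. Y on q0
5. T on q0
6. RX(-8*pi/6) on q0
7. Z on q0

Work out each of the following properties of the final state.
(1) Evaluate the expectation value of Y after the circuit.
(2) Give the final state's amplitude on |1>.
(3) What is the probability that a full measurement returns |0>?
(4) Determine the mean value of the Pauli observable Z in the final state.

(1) The expectation value of Y is sqrt(3)*(-2 + sqrt(2))/8.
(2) |1> carries amplitude sqrt(3)*(-exp(3*I*pi/4) + I)/4 in the final state.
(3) A full measurement returns |0> with probability 3*sqrt(2)/16 + 5/8.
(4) In the final state, Z has expectation 1/4 + 3*sqrt(2)/8.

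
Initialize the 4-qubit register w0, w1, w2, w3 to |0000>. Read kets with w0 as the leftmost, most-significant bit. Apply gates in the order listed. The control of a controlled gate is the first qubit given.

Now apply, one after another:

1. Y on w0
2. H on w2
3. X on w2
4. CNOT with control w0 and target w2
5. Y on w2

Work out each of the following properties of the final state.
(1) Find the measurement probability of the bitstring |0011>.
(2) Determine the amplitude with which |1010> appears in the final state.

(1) A full measurement returns |0011> with probability 0.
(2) The amplitude on |1010> is -sqrt(2)/2.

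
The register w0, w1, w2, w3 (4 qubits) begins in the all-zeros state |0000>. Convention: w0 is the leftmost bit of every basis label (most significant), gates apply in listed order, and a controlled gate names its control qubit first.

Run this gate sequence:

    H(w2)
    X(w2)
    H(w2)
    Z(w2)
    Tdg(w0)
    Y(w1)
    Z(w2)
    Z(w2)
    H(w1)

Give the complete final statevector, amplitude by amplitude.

The resulting statevector has amplitude sqrt(2)*I/2 on |0000>, -sqrt(2)*I/2 on |0100>, and 0 on every other basis state. Key observation: steps 1-4 multiply out to the identity, so the circuit reduces to the remaining gates.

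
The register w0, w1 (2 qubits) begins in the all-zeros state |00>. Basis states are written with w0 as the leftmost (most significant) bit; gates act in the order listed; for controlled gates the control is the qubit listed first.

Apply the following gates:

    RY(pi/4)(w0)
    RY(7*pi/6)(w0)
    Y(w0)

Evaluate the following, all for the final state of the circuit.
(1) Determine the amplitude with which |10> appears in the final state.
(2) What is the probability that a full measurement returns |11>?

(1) The amplitude on |10> is I*(-sqrt(6*sqrt(2) + 12)/8 - sqrt(12 - 6*sqrt(2))/8 - sqrt(4 - 2*sqrt(2))/8 + sqrt(2*sqrt(2) + 4)/8).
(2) The probability of measuring |11> is 0.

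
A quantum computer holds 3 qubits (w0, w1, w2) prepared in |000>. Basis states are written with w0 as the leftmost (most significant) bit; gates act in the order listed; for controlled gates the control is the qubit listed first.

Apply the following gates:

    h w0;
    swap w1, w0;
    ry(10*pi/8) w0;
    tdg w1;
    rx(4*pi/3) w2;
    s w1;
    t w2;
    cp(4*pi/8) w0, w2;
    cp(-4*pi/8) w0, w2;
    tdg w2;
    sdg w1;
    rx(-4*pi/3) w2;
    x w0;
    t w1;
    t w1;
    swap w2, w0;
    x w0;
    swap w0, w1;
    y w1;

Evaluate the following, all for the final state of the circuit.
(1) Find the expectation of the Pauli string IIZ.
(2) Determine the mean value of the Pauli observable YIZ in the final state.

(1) The expectation value of IIZ is sqrt(2)/2. Key observation: gates 5-12 undo each other exactly, leaving only the rest of the circuit to track.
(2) In the final state, YIZ has expectation 1/2.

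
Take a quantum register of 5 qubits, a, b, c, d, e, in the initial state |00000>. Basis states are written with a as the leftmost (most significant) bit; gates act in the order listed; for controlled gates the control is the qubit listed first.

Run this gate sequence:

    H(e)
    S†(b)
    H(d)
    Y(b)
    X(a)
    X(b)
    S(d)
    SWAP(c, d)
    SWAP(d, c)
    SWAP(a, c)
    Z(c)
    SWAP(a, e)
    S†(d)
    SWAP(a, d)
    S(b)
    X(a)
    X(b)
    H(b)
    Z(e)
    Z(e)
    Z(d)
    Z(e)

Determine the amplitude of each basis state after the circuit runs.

The final amplitudes are -sqrt(2)*I/4 on |00100>, sqrt(2)*I/4 on |00110>, sqrt(2)*I/4 on |01100>, -sqrt(2)*I/4 on |01110>, -sqrt(2)*I/4 on |10100>, sqrt(2)*I/4 on |10110>, sqrt(2)*I/4 on |11100>, -sqrt(2)*I/4 on |11110>, and 0 on every other basis state.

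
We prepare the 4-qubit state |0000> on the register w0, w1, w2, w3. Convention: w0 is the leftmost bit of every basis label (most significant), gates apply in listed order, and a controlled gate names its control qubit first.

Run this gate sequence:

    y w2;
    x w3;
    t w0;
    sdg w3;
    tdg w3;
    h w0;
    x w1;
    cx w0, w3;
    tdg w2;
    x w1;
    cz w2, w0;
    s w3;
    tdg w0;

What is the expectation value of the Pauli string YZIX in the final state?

The expectation value of YZIX is sqrt(2)/2.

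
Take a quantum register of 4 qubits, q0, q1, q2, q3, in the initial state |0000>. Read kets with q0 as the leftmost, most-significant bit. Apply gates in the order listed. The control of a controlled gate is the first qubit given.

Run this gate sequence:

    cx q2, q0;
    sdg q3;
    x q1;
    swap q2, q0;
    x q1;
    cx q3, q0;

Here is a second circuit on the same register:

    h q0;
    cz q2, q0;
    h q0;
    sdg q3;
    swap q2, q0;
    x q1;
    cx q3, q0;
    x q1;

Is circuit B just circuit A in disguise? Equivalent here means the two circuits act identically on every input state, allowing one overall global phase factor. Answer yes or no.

Yes, they are equivalent — the unitaries differ by at most a global phase.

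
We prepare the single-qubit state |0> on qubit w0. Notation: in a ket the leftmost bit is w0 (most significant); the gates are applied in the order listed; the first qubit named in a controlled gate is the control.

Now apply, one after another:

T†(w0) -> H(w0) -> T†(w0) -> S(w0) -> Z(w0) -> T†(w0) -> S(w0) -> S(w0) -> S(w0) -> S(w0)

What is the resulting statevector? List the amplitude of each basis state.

After the circuit, the state carries amplitude sqrt(2)/2 on |0>, -sqrt(2)/2 on |1>. Key observation: the block from step 7 through step 10 cancels to the identity and can be dropped.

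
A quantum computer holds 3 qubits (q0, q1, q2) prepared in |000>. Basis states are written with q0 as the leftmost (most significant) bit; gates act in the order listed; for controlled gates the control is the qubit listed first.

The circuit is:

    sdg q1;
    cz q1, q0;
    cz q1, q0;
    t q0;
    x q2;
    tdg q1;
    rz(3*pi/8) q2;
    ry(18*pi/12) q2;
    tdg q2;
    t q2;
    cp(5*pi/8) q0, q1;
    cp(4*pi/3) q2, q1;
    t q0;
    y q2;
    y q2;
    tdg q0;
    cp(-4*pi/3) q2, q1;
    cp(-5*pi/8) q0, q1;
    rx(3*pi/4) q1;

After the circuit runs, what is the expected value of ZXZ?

The observable ZXZ averages to 0. Key observation: the block from step 11 through step 18 cancels to the identity and can be dropped.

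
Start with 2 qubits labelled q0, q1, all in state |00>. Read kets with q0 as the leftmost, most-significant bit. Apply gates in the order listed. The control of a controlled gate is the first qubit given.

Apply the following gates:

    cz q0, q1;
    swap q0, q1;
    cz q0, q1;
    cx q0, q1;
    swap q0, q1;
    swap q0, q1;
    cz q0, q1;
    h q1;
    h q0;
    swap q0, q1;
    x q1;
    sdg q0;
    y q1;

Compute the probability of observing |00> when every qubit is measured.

The probability of measuring |00> is 1/4.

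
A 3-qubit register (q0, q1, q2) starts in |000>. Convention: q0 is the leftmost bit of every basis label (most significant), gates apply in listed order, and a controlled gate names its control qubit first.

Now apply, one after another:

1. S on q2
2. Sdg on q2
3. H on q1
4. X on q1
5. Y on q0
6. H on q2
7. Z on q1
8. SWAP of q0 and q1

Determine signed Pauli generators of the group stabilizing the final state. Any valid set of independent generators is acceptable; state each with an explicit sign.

The final state is stabilized by the group generated by -XII, +IIX, -IZI; other independent generating sets are equally valid.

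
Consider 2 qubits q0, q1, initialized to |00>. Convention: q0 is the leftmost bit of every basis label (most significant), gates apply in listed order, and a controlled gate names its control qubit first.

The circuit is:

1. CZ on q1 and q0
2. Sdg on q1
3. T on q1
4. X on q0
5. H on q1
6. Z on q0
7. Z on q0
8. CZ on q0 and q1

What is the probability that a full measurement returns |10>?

Outcome |10> occurs with probability 1/2.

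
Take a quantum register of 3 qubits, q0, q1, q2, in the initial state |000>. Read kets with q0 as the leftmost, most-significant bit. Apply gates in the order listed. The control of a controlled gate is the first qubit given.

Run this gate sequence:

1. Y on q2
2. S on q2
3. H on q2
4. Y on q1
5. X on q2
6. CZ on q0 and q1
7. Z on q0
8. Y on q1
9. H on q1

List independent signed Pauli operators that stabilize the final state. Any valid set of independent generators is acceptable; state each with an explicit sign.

One valid set of independent stabilizer generators is +IXI, -IIX, +ZII (any independent generating set of the same group is equally correct).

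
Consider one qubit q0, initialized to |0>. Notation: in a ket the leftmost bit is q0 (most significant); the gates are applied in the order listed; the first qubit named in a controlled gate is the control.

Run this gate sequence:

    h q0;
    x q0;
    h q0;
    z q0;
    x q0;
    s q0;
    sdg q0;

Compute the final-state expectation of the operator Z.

The observable Z averages to -1.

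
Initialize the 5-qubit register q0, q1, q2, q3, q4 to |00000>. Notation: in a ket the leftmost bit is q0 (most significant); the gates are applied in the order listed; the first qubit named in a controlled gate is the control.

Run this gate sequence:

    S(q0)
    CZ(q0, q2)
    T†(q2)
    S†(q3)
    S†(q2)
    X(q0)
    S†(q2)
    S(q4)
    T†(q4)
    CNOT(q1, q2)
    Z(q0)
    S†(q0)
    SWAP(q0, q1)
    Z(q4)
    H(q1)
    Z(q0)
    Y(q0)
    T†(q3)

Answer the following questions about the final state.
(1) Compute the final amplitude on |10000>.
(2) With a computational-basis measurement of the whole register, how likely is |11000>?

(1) |10000> carries amplitude -sqrt(2)/2 in the final state.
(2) Outcome |11000> occurs with probability 1/2.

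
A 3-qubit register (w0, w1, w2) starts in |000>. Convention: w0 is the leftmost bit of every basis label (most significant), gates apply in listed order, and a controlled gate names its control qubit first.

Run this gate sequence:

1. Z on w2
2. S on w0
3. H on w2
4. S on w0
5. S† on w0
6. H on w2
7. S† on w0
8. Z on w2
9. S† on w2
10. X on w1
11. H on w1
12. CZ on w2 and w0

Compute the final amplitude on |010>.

The amplitude on |010> is -sqrt(2)/2. Key observation: gates 1-8 undo each other exactly, leaving only the rest of the circuit to track.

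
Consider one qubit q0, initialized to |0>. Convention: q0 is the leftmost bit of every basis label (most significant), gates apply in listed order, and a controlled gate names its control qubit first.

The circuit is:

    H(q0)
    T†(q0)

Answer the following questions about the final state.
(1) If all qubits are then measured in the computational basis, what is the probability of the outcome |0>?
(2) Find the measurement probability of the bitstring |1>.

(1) A full measurement returns |0> with probability 1/2.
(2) A full measurement returns |1> with probability 1/2.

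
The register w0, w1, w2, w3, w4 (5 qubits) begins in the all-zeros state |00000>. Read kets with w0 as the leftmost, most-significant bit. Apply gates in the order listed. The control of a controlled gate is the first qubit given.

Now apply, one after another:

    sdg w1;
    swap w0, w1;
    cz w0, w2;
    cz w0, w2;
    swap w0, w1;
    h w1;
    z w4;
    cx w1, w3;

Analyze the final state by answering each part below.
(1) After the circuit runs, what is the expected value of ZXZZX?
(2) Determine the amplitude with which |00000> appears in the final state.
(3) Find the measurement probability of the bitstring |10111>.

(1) The observable ZXZZX averages to 0.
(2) |00000> carries amplitude sqrt(2)/2 in the final state.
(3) The probability of measuring |10111> is 0.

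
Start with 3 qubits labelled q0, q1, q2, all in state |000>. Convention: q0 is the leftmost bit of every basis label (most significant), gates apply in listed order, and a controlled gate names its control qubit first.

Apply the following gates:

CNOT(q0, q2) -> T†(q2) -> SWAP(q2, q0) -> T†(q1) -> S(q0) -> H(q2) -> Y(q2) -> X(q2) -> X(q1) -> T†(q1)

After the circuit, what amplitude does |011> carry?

|011> carries amplitude -sqrt(2)*exp(I*pi/4)/2 in the final state.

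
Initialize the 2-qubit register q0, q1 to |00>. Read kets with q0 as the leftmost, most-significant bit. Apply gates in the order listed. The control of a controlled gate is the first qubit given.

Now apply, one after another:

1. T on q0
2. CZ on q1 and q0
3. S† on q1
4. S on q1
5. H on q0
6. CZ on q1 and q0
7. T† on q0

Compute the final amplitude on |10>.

The final state's coefficient on |10> equals -sqrt(2)*exp(3*I*pi/4)/2.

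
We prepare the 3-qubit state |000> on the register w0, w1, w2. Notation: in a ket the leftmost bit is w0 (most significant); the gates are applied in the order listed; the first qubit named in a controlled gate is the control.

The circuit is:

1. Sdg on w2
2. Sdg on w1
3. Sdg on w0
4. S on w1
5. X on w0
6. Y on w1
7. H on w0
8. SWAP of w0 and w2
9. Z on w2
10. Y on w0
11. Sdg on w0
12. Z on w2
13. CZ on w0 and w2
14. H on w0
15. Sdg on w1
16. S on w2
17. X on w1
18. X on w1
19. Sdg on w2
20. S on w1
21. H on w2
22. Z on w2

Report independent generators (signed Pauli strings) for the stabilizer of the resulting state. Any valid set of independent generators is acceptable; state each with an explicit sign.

The final state is stabilized by the group generated by -XII, -IZI, +IIZ; other independent generating sets are equally valid. Key observation: steps 15-20 multiply out to the identity, so the circuit reduces to the remaining gates.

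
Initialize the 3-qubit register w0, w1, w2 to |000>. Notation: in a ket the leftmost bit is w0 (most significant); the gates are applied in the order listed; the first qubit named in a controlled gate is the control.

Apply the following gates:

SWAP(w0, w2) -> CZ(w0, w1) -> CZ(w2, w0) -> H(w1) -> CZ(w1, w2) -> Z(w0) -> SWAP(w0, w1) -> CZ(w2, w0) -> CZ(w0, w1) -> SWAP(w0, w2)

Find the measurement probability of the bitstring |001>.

The probability of measuring |001> is 1/2.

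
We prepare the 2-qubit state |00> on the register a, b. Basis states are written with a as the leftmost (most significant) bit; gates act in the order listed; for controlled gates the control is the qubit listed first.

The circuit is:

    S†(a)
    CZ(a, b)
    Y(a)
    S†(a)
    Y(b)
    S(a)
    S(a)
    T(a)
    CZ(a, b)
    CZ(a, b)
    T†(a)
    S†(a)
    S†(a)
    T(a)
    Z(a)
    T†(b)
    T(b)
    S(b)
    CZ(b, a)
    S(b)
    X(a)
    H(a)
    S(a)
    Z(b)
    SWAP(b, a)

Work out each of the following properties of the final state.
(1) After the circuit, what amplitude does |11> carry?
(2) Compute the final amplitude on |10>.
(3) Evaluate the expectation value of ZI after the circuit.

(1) |11> carries amplitude -sqrt(2)*exp(I*pi/4)/2 in the final state. Key observation: gates 6-13 undo each other exactly, leaving only the rest of the circuit to track.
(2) The final state's coefficient on |10> equals sqrt(2)*exp(3*I*pi/4)/2.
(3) The observable ZI averages to -1.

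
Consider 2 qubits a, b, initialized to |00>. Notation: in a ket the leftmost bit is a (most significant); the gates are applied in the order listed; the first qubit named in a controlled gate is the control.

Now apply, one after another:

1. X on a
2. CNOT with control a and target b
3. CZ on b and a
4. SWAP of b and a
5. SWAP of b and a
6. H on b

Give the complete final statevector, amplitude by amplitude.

The resulting statevector has amplitude 0 on |00>, 0 on |01>, -sqrt(2)/2 on |10>, sqrt(2)/2 on |11>.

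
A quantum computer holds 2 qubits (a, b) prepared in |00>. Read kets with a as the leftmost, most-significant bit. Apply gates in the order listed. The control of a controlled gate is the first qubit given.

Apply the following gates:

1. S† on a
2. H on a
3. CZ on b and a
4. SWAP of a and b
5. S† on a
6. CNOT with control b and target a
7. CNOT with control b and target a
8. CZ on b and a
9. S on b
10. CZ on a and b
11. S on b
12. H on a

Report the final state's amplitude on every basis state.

The resulting statevector has amplitude 1/2 on |00>, -1/2 on |01>, 1/2 on |10>, -1/2 on |11>.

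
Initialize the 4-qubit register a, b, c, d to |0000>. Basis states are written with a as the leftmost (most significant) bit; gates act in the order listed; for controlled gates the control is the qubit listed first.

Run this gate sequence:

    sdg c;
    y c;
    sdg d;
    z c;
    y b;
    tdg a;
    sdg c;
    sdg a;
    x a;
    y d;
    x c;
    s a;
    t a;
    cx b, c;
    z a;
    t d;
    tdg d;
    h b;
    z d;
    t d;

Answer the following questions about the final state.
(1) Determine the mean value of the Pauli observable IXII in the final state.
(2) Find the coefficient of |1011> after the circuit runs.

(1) The expectation value of IXII is -1.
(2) The final state's coefficient on |1011> equals -sqrt(2)/2.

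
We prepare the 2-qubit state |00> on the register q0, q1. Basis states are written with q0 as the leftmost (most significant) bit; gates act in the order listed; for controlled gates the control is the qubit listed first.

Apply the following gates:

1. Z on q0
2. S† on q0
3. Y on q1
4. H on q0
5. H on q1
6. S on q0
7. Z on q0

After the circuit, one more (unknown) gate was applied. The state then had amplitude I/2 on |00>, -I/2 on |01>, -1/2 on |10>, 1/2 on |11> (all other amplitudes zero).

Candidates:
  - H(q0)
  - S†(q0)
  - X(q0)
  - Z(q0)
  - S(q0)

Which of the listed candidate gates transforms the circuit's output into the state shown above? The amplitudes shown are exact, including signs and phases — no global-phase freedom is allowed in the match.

It was Z(q0) that produced the state shown.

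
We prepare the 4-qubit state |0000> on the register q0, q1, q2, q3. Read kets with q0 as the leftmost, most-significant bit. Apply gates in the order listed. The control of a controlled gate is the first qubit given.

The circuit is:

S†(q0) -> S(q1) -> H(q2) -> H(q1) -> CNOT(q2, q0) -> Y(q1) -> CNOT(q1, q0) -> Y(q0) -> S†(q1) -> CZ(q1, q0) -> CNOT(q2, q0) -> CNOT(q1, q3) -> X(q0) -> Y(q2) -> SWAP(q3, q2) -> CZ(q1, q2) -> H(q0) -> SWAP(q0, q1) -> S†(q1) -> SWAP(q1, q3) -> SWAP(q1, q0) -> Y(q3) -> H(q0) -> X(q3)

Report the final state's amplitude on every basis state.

The resulting statevector has amplitude -1/2 on |0000>, -I/2 on |0001>, I/2 on |1110>, 1/2 on |1111>, and 0 on every other basis state.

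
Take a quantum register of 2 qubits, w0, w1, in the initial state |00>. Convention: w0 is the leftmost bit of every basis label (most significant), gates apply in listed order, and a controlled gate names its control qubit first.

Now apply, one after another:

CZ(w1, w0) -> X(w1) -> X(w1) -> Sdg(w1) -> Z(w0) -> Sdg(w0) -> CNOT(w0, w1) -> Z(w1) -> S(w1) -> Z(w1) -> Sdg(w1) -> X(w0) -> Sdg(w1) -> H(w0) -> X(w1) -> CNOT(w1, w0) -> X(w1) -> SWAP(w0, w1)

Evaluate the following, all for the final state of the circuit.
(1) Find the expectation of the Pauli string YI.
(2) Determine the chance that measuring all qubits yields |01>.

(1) In the final state, YI has expectation 0.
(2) A full measurement returns |01> with probability 1/2.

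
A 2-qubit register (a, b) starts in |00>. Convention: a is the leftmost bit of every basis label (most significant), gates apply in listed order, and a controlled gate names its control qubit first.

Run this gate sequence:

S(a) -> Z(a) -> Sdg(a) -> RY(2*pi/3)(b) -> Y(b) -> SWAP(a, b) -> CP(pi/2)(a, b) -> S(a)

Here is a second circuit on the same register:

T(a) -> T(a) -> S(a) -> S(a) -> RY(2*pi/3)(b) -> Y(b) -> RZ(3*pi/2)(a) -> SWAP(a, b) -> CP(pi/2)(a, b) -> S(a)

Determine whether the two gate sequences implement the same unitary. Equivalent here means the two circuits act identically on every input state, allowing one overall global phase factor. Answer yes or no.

Yes: on every input state the two circuits agree up to one overall phase factor.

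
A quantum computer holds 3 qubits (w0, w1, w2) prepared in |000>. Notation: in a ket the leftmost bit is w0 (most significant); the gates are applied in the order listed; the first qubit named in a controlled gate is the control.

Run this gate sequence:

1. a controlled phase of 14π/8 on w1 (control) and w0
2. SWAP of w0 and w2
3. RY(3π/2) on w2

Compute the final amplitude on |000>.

The final state's coefficient on |000> equals -sqrt(2)/2.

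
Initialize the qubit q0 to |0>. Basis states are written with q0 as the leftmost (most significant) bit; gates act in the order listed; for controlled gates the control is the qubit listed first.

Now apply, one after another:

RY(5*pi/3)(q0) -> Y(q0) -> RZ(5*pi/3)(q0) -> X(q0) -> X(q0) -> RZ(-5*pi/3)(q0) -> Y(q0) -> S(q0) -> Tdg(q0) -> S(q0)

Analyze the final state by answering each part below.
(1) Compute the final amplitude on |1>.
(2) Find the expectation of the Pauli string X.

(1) The amplitude on |1> is exp(3*I*pi/4)/2. Key observation: steps 2-7 multiply out to the identity, so the circuit reduces to the remaining gates.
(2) In the final state, X has expectation sqrt(6)/4.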